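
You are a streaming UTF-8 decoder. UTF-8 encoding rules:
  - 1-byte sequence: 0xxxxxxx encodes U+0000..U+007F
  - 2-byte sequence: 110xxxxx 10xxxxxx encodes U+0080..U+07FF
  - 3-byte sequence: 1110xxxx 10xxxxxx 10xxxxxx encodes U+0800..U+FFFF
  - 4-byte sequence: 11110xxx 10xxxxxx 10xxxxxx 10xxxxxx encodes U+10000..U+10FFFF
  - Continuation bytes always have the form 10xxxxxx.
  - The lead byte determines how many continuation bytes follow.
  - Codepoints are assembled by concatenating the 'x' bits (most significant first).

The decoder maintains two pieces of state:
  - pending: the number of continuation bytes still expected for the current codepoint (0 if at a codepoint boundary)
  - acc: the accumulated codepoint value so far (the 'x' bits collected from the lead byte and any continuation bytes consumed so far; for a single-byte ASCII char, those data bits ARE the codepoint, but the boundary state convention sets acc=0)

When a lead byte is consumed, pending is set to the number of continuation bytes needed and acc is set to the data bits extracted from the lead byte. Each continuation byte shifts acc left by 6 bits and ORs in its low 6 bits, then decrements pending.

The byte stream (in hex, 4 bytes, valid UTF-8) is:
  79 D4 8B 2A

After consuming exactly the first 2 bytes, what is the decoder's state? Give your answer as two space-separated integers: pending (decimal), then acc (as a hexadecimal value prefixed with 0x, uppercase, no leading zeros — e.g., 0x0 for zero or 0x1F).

Byte[0]=79: 1-byte. pending=0, acc=0x0
Byte[1]=D4: 2-byte lead. pending=1, acc=0x14

Answer: 1 0x14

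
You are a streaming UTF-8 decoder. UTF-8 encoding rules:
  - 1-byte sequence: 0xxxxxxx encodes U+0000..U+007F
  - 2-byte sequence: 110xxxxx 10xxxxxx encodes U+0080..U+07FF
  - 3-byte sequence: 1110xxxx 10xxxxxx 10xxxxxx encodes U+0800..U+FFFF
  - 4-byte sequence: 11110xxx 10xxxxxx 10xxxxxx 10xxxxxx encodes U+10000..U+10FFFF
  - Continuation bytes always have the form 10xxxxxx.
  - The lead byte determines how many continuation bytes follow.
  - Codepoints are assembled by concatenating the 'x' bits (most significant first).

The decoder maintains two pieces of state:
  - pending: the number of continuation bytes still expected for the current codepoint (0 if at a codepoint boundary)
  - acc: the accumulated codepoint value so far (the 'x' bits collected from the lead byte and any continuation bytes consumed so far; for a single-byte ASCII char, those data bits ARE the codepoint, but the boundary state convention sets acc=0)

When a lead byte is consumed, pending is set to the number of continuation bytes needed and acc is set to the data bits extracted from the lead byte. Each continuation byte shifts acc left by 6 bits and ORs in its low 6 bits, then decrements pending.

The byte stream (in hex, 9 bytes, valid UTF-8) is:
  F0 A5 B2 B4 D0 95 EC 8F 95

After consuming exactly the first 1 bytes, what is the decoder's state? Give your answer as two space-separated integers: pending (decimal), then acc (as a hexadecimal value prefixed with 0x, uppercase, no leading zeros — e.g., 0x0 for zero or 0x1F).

Byte[0]=F0: 4-byte lead. pending=3, acc=0x0

Answer: 3 0x0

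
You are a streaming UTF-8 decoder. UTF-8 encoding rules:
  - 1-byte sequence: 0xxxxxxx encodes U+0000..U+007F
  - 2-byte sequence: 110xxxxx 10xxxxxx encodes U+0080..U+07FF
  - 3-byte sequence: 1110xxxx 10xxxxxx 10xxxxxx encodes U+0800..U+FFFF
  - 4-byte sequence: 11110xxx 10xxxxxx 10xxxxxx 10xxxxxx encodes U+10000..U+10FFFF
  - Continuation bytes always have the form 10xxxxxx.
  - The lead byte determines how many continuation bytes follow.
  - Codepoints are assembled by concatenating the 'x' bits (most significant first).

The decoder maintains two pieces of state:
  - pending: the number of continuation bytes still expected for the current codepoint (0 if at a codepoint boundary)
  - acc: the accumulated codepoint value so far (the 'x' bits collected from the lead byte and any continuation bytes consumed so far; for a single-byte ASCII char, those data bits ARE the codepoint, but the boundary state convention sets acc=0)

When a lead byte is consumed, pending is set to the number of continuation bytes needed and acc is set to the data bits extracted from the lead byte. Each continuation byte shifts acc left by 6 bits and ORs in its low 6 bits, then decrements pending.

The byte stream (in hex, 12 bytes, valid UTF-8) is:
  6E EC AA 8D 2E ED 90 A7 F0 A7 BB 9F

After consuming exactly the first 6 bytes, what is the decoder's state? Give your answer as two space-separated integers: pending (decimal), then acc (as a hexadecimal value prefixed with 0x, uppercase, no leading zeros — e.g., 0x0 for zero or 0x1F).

Answer: 2 0xD

Derivation:
Byte[0]=6E: 1-byte. pending=0, acc=0x0
Byte[1]=EC: 3-byte lead. pending=2, acc=0xC
Byte[2]=AA: continuation. acc=(acc<<6)|0x2A=0x32A, pending=1
Byte[3]=8D: continuation. acc=(acc<<6)|0x0D=0xCA8D, pending=0
Byte[4]=2E: 1-byte. pending=0, acc=0x0
Byte[5]=ED: 3-byte lead. pending=2, acc=0xD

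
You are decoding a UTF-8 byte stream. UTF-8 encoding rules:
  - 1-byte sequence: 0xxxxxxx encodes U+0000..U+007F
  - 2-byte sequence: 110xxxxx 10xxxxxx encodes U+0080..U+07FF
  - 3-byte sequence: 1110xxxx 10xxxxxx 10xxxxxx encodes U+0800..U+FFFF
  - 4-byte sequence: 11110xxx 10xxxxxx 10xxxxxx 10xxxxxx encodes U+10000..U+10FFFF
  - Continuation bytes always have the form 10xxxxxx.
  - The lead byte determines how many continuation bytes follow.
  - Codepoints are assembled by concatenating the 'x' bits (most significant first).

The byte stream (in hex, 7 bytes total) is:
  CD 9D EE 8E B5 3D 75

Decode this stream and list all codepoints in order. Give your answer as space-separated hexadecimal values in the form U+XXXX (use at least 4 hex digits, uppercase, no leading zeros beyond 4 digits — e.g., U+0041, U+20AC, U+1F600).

Answer: U+035D U+E3B5 U+003D U+0075

Derivation:
Byte[0]=CD: 2-byte lead, need 1 cont bytes. acc=0xD
Byte[1]=9D: continuation. acc=(acc<<6)|0x1D=0x35D
Completed: cp=U+035D (starts at byte 0)
Byte[2]=EE: 3-byte lead, need 2 cont bytes. acc=0xE
Byte[3]=8E: continuation. acc=(acc<<6)|0x0E=0x38E
Byte[4]=B5: continuation. acc=(acc<<6)|0x35=0xE3B5
Completed: cp=U+E3B5 (starts at byte 2)
Byte[5]=3D: 1-byte ASCII. cp=U+003D
Byte[6]=75: 1-byte ASCII. cp=U+0075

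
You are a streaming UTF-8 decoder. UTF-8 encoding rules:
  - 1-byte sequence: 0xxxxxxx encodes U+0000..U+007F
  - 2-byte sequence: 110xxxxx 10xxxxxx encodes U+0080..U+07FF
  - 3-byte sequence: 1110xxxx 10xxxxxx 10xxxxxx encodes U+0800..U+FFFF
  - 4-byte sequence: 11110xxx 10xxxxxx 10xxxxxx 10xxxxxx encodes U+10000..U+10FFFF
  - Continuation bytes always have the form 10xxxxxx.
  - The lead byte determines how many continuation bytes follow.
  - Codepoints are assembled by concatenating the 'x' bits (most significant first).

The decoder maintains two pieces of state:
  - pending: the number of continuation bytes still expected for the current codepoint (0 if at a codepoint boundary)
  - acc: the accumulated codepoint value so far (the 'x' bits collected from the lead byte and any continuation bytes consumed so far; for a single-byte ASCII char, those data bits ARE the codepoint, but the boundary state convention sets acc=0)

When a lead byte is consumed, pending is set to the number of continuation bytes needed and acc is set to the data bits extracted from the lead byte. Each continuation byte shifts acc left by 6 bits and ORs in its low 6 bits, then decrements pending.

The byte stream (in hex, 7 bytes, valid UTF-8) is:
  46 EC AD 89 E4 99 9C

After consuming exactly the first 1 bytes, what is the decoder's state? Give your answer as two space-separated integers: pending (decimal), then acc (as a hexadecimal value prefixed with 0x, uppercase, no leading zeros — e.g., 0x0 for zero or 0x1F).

Answer: 0 0x0

Derivation:
Byte[0]=46: 1-byte. pending=0, acc=0x0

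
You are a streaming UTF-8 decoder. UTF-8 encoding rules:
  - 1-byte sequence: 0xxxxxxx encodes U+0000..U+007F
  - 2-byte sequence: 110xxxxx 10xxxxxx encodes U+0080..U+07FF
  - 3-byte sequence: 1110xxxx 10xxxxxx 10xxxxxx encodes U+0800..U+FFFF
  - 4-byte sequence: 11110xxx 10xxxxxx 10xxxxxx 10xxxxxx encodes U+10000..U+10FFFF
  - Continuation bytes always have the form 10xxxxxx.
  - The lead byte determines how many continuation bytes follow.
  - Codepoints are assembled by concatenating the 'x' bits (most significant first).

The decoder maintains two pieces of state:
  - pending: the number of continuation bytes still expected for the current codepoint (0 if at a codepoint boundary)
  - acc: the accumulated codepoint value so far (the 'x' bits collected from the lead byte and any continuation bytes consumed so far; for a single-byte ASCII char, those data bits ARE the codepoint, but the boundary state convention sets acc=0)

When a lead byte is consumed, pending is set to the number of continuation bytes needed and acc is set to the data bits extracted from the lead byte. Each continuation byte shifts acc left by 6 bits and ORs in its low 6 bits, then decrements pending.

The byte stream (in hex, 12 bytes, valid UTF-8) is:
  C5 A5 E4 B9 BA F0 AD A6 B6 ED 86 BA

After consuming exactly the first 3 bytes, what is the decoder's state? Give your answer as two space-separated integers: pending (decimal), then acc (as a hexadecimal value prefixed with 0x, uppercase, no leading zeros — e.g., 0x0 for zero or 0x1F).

Answer: 2 0x4

Derivation:
Byte[0]=C5: 2-byte lead. pending=1, acc=0x5
Byte[1]=A5: continuation. acc=(acc<<6)|0x25=0x165, pending=0
Byte[2]=E4: 3-byte lead. pending=2, acc=0x4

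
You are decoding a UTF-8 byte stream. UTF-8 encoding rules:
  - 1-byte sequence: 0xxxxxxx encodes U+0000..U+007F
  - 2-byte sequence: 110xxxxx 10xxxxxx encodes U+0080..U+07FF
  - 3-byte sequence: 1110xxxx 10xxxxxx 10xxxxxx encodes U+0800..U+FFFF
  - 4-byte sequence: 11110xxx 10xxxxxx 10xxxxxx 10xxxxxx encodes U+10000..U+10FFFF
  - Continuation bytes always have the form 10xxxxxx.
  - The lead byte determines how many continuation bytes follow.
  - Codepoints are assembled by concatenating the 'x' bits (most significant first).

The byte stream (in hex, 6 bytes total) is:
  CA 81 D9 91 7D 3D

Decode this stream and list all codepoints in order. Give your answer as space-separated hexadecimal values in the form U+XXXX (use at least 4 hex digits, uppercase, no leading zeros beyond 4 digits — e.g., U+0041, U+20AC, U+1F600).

Byte[0]=CA: 2-byte lead, need 1 cont bytes. acc=0xA
Byte[1]=81: continuation. acc=(acc<<6)|0x01=0x281
Completed: cp=U+0281 (starts at byte 0)
Byte[2]=D9: 2-byte lead, need 1 cont bytes. acc=0x19
Byte[3]=91: continuation. acc=(acc<<6)|0x11=0x651
Completed: cp=U+0651 (starts at byte 2)
Byte[4]=7D: 1-byte ASCII. cp=U+007D
Byte[5]=3D: 1-byte ASCII. cp=U+003D

Answer: U+0281 U+0651 U+007D U+003D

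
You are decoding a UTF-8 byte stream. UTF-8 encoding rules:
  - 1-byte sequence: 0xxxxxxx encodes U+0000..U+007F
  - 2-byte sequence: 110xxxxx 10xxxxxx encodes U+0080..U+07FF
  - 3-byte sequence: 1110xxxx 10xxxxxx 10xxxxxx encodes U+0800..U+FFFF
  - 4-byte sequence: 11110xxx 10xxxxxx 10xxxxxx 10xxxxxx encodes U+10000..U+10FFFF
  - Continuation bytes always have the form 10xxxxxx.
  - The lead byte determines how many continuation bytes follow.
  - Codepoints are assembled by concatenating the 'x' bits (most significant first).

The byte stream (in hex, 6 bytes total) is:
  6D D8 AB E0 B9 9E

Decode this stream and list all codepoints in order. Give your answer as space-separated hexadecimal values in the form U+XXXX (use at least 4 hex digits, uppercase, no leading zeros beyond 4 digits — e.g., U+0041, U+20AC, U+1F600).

Answer: U+006D U+062B U+0E5E

Derivation:
Byte[0]=6D: 1-byte ASCII. cp=U+006D
Byte[1]=D8: 2-byte lead, need 1 cont bytes. acc=0x18
Byte[2]=AB: continuation. acc=(acc<<6)|0x2B=0x62B
Completed: cp=U+062B (starts at byte 1)
Byte[3]=E0: 3-byte lead, need 2 cont bytes. acc=0x0
Byte[4]=B9: continuation. acc=(acc<<6)|0x39=0x39
Byte[5]=9E: continuation. acc=(acc<<6)|0x1E=0xE5E
Completed: cp=U+0E5E (starts at byte 3)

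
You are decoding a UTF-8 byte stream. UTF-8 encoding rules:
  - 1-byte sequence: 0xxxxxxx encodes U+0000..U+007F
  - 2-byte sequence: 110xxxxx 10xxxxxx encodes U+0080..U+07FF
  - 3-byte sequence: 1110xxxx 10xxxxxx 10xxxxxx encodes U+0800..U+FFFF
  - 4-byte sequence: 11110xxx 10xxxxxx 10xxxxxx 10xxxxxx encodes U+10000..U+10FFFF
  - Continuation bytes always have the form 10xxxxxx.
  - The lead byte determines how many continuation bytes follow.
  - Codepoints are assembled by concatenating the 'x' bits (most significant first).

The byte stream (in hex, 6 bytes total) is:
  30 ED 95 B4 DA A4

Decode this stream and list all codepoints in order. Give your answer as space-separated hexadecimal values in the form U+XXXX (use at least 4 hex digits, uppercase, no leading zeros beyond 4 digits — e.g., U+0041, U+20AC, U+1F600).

Answer: U+0030 U+D574 U+06A4

Derivation:
Byte[0]=30: 1-byte ASCII. cp=U+0030
Byte[1]=ED: 3-byte lead, need 2 cont bytes. acc=0xD
Byte[2]=95: continuation. acc=(acc<<6)|0x15=0x355
Byte[3]=B4: continuation. acc=(acc<<6)|0x34=0xD574
Completed: cp=U+D574 (starts at byte 1)
Byte[4]=DA: 2-byte lead, need 1 cont bytes. acc=0x1A
Byte[5]=A4: continuation. acc=(acc<<6)|0x24=0x6A4
Completed: cp=U+06A4 (starts at byte 4)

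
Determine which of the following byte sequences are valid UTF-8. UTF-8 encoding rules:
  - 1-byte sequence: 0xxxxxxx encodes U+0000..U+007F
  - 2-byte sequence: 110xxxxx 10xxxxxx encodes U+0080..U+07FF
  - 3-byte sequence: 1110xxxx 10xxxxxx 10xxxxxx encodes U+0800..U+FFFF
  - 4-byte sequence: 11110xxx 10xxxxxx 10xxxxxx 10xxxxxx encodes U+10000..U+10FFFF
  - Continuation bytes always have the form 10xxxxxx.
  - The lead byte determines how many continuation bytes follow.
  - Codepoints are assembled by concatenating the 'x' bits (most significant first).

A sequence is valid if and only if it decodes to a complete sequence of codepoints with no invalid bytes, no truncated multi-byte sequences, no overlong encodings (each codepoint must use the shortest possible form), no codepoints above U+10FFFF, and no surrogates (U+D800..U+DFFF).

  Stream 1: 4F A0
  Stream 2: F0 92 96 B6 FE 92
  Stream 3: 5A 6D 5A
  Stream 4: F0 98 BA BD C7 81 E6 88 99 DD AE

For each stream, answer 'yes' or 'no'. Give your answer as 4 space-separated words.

Answer: no no yes yes

Derivation:
Stream 1: error at byte offset 1. INVALID
Stream 2: error at byte offset 4. INVALID
Stream 3: decodes cleanly. VALID
Stream 4: decodes cleanly. VALID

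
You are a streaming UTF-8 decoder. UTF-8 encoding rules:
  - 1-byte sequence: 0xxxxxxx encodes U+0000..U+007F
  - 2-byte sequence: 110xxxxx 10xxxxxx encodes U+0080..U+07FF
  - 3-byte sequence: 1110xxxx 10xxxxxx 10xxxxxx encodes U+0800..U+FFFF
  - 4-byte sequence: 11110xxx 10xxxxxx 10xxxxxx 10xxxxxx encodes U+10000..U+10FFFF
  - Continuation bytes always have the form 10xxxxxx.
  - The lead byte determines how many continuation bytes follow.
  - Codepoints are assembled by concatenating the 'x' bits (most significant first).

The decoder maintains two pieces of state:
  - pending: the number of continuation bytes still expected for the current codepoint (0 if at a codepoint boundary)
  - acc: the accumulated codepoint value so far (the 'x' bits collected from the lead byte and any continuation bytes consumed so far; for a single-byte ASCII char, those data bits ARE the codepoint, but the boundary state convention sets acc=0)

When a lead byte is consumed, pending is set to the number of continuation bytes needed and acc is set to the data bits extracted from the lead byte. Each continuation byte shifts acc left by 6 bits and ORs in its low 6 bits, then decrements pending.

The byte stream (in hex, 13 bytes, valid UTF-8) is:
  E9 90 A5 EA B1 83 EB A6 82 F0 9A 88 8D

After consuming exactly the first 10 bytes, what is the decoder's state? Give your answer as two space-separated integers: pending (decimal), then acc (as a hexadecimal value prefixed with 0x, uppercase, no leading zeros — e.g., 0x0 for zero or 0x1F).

Answer: 3 0x0

Derivation:
Byte[0]=E9: 3-byte lead. pending=2, acc=0x9
Byte[1]=90: continuation. acc=(acc<<6)|0x10=0x250, pending=1
Byte[2]=A5: continuation. acc=(acc<<6)|0x25=0x9425, pending=0
Byte[3]=EA: 3-byte lead. pending=2, acc=0xA
Byte[4]=B1: continuation. acc=(acc<<6)|0x31=0x2B1, pending=1
Byte[5]=83: continuation. acc=(acc<<6)|0x03=0xAC43, pending=0
Byte[6]=EB: 3-byte lead. pending=2, acc=0xB
Byte[7]=A6: continuation. acc=(acc<<6)|0x26=0x2E6, pending=1
Byte[8]=82: continuation. acc=(acc<<6)|0x02=0xB982, pending=0
Byte[9]=F0: 4-byte lead. pending=3, acc=0x0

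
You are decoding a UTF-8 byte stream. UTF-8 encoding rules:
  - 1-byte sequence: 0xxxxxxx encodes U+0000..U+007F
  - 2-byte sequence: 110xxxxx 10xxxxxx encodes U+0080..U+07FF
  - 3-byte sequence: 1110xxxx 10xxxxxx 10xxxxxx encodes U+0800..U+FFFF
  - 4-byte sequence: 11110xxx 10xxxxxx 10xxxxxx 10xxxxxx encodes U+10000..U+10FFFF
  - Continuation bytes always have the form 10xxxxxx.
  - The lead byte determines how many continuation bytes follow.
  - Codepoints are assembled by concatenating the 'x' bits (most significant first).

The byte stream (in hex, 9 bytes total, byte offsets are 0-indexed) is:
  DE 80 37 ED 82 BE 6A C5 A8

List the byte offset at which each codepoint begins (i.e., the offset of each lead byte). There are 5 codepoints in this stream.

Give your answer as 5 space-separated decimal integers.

Byte[0]=DE: 2-byte lead, need 1 cont bytes. acc=0x1E
Byte[1]=80: continuation. acc=(acc<<6)|0x00=0x780
Completed: cp=U+0780 (starts at byte 0)
Byte[2]=37: 1-byte ASCII. cp=U+0037
Byte[3]=ED: 3-byte lead, need 2 cont bytes. acc=0xD
Byte[4]=82: continuation. acc=(acc<<6)|0x02=0x342
Byte[5]=BE: continuation. acc=(acc<<6)|0x3E=0xD0BE
Completed: cp=U+D0BE (starts at byte 3)
Byte[6]=6A: 1-byte ASCII. cp=U+006A
Byte[7]=C5: 2-byte lead, need 1 cont bytes. acc=0x5
Byte[8]=A8: continuation. acc=(acc<<6)|0x28=0x168
Completed: cp=U+0168 (starts at byte 7)

Answer: 0 2 3 6 7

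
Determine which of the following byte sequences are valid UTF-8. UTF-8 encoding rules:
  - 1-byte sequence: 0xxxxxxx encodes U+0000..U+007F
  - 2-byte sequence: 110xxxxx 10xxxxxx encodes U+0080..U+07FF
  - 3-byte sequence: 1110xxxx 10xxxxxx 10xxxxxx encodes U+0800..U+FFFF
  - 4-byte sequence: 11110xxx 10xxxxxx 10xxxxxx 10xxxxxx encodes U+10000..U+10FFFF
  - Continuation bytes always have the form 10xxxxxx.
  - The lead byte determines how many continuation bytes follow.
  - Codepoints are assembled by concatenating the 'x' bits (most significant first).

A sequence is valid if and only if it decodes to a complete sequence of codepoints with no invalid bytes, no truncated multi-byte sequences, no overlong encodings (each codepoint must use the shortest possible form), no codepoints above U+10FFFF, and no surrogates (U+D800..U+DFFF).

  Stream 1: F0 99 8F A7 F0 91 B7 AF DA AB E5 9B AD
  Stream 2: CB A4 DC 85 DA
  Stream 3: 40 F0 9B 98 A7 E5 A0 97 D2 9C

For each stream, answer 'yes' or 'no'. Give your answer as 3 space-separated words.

Answer: yes no yes

Derivation:
Stream 1: decodes cleanly. VALID
Stream 2: error at byte offset 5. INVALID
Stream 3: decodes cleanly. VALID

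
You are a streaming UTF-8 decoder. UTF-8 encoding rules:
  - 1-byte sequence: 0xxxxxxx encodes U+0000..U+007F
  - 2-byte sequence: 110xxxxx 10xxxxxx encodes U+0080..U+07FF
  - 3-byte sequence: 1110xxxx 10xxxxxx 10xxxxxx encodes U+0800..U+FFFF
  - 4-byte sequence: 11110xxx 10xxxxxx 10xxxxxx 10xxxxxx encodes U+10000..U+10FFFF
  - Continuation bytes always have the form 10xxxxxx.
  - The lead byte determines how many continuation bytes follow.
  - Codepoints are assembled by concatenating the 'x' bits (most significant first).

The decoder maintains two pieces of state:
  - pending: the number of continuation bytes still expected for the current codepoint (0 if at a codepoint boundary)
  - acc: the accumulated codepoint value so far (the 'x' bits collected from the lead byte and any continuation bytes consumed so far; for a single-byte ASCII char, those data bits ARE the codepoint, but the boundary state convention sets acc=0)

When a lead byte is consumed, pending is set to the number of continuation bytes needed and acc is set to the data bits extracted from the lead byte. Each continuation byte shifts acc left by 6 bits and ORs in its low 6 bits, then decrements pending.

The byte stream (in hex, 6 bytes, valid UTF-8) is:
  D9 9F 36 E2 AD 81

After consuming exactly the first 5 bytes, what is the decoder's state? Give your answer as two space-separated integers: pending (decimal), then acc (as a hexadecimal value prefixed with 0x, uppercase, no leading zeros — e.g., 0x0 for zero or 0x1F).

Byte[0]=D9: 2-byte lead. pending=1, acc=0x19
Byte[1]=9F: continuation. acc=(acc<<6)|0x1F=0x65F, pending=0
Byte[2]=36: 1-byte. pending=0, acc=0x0
Byte[3]=E2: 3-byte lead. pending=2, acc=0x2
Byte[4]=AD: continuation. acc=(acc<<6)|0x2D=0xAD, pending=1

Answer: 1 0xAD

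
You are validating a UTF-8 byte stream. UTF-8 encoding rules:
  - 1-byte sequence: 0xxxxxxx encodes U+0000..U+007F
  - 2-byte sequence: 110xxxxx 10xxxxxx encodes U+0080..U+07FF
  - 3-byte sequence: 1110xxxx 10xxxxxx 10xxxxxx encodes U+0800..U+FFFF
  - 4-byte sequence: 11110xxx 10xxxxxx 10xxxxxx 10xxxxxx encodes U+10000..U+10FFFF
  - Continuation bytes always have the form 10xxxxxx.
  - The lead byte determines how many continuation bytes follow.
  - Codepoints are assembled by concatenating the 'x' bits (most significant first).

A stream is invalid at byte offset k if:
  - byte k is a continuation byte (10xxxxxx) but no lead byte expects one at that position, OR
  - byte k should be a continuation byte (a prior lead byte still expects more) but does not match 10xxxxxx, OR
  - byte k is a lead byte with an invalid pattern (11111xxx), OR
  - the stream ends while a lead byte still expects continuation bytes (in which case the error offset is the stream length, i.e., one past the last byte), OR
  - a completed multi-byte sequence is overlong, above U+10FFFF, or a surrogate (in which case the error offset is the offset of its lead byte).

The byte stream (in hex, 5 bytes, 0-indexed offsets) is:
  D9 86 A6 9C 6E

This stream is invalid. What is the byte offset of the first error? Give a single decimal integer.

Byte[0]=D9: 2-byte lead, need 1 cont bytes. acc=0x19
Byte[1]=86: continuation. acc=(acc<<6)|0x06=0x646
Completed: cp=U+0646 (starts at byte 0)
Byte[2]=A6: INVALID lead byte (not 0xxx/110x/1110/11110)

Answer: 2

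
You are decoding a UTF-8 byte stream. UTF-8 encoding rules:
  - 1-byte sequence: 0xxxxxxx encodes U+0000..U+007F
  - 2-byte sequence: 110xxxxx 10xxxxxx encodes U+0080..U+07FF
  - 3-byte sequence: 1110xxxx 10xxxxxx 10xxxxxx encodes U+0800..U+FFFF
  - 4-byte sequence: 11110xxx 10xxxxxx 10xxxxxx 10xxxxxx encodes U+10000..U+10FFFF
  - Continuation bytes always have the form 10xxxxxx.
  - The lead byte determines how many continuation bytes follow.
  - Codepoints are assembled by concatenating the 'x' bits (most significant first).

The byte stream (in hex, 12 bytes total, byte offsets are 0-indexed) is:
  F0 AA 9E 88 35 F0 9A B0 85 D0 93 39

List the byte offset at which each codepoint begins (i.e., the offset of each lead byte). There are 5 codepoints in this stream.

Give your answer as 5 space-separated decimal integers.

Byte[0]=F0: 4-byte lead, need 3 cont bytes. acc=0x0
Byte[1]=AA: continuation. acc=(acc<<6)|0x2A=0x2A
Byte[2]=9E: continuation. acc=(acc<<6)|0x1E=0xA9E
Byte[3]=88: continuation. acc=(acc<<6)|0x08=0x2A788
Completed: cp=U+2A788 (starts at byte 0)
Byte[4]=35: 1-byte ASCII. cp=U+0035
Byte[5]=F0: 4-byte lead, need 3 cont bytes. acc=0x0
Byte[6]=9A: continuation. acc=(acc<<6)|0x1A=0x1A
Byte[7]=B0: continuation. acc=(acc<<6)|0x30=0x6B0
Byte[8]=85: continuation. acc=(acc<<6)|0x05=0x1AC05
Completed: cp=U+1AC05 (starts at byte 5)
Byte[9]=D0: 2-byte lead, need 1 cont bytes. acc=0x10
Byte[10]=93: continuation. acc=(acc<<6)|0x13=0x413
Completed: cp=U+0413 (starts at byte 9)
Byte[11]=39: 1-byte ASCII. cp=U+0039

Answer: 0 4 5 9 11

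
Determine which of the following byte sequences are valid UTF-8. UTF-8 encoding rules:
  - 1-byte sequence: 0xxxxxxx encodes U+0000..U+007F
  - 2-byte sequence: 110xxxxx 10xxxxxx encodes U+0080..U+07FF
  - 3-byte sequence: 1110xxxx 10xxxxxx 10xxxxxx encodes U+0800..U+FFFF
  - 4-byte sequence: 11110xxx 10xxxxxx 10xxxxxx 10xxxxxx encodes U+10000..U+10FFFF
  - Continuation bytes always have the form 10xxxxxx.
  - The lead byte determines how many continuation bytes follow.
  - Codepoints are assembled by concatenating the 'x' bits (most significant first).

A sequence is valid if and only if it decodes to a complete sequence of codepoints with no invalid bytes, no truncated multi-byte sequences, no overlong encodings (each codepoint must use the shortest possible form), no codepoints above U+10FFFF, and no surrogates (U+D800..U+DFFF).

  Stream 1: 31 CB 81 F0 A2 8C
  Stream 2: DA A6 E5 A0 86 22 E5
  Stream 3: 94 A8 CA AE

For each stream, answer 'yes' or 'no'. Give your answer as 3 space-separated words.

Stream 1: error at byte offset 6. INVALID
Stream 2: error at byte offset 7. INVALID
Stream 3: error at byte offset 0. INVALID

Answer: no no no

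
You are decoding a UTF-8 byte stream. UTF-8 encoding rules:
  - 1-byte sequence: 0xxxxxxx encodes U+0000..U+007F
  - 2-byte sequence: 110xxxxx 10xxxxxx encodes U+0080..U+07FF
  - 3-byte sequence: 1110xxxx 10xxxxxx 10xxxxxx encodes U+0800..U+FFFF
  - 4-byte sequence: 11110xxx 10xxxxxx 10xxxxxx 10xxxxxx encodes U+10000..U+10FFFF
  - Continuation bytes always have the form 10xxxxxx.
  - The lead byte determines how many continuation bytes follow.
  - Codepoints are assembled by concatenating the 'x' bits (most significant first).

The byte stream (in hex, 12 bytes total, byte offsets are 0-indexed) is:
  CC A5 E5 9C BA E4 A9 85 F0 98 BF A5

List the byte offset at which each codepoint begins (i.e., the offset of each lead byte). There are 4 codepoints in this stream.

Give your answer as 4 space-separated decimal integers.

Byte[0]=CC: 2-byte lead, need 1 cont bytes. acc=0xC
Byte[1]=A5: continuation. acc=(acc<<6)|0x25=0x325
Completed: cp=U+0325 (starts at byte 0)
Byte[2]=E5: 3-byte lead, need 2 cont bytes. acc=0x5
Byte[3]=9C: continuation. acc=(acc<<6)|0x1C=0x15C
Byte[4]=BA: continuation. acc=(acc<<6)|0x3A=0x573A
Completed: cp=U+573A (starts at byte 2)
Byte[5]=E4: 3-byte lead, need 2 cont bytes. acc=0x4
Byte[6]=A9: continuation. acc=(acc<<6)|0x29=0x129
Byte[7]=85: continuation. acc=(acc<<6)|0x05=0x4A45
Completed: cp=U+4A45 (starts at byte 5)
Byte[8]=F0: 4-byte lead, need 3 cont bytes. acc=0x0
Byte[9]=98: continuation. acc=(acc<<6)|0x18=0x18
Byte[10]=BF: continuation. acc=(acc<<6)|0x3F=0x63F
Byte[11]=A5: continuation. acc=(acc<<6)|0x25=0x18FE5
Completed: cp=U+18FE5 (starts at byte 8)

Answer: 0 2 5 8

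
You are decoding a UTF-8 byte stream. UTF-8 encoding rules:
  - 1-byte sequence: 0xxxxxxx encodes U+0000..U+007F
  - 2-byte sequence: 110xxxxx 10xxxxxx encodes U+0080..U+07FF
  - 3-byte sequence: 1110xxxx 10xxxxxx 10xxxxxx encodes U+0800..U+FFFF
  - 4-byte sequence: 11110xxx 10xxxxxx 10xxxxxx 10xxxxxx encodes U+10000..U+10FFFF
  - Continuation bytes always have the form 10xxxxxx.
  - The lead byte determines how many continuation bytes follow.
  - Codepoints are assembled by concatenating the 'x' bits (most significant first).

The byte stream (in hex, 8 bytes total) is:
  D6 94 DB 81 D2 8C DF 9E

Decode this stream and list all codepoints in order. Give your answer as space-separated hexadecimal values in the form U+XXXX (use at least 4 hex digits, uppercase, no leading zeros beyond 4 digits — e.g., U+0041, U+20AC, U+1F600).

Answer: U+0594 U+06C1 U+048C U+07DE

Derivation:
Byte[0]=D6: 2-byte lead, need 1 cont bytes. acc=0x16
Byte[1]=94: continuation. acc=(acc<<6)|0x14=0x594
Completed: cp=U+0594 (starts at byte 0)
Byte[2]=DB: 2-byte lead, need 1 cont bytes. acc=0x1B
Byte[3]=81: continuation. acc=(acc<<6)|0x01=0x6C1
Completed: cp=U+06C1 (starts at byte 2)
Byte[4]=D2: 2-byte lead, need 1 cont bytes. acc=0x12
Byte[5]=8C: continuation. acc=(acc<<6)|0x0C=0x48C
Completed: cp=U+048C (starts at byte 4)
Byte[6]=DF: 2-byte lead, need 1 cont bytes. acc=0x1F
Byte[7]=9E: continuation. acc=(acc<<6)|0x1E=0x7DE
Completed: cp=U+07DE (starts at byte 6)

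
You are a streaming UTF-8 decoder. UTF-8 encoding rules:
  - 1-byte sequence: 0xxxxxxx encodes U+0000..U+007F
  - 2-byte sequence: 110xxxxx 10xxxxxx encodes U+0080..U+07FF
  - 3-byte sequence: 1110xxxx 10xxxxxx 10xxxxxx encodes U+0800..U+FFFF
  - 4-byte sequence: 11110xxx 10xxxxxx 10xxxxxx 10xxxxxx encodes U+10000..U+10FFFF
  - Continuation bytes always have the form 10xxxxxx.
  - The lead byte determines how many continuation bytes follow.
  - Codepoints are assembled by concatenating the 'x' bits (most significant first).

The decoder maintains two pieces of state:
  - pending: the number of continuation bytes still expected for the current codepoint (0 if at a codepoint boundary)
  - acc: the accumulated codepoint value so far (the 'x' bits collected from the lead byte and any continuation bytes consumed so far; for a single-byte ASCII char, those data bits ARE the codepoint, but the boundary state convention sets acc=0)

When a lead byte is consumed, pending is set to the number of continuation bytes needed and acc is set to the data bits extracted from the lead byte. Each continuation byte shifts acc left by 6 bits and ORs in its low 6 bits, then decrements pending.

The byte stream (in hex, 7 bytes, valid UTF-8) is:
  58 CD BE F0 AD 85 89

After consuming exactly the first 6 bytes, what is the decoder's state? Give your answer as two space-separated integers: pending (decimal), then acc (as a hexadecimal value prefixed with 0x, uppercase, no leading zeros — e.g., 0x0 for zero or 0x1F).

Answer: 1 0xB45

Derivation:
Byte[0]=58: 1-byte. pending=0, acc=0x0
Byte[1]=CD: 2-byte lead. pending=1, acc=0xD
Byte[2]=BE: continuation. acc=(acc<<6)|0x3E=0x37E, pending=0
Byte[3]=F0: 4-byte lead. pending=3, acc=0x0
Byte[4]=AD: continuation. acc=(acc<<6)|0x2D=0x2D, pending=2
Byte[5]=85: continuation. acc=(acc<<6)|0x05=0xB45, pending=1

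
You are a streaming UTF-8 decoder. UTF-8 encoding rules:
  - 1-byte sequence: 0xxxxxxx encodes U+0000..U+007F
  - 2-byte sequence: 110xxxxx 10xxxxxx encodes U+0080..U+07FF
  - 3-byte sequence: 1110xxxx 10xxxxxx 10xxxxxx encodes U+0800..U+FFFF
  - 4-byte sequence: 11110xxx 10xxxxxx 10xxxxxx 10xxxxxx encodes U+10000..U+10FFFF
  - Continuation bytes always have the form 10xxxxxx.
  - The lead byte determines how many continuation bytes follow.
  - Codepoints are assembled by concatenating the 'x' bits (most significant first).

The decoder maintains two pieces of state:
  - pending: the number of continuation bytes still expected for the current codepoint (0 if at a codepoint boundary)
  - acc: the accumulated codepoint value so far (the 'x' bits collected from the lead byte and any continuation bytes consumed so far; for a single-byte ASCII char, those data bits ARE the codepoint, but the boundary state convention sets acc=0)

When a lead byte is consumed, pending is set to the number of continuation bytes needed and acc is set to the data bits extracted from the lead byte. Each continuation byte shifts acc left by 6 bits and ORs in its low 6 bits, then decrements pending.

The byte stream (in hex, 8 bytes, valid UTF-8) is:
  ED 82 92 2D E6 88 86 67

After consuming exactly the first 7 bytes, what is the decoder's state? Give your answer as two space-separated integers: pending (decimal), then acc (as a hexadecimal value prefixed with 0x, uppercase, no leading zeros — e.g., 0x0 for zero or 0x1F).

Answer: 0 0x6206

Derivation:
Byte[0]=ED: 3-byte lead. pending=2, acc=0xD
Byte[1]=82: continuation. acc=(acc<<6)|0x02=0x342, pending=1
Byte[2]=92: continuation. acc=(acc<<6)|0x12=0xD092, pending=0
Byte[3]=2D: 1-byte. pending=0, acc=0x0
Byte[4]=E6: 3-byte lead. pending=2, acc=0x6
Byte[5]=88: continuation. acc=(acc<<6)|0x08=0x188, pending=1
Byte[6]=86: continuation. acc=(acc<<6)|0x06=0x6206, pending=0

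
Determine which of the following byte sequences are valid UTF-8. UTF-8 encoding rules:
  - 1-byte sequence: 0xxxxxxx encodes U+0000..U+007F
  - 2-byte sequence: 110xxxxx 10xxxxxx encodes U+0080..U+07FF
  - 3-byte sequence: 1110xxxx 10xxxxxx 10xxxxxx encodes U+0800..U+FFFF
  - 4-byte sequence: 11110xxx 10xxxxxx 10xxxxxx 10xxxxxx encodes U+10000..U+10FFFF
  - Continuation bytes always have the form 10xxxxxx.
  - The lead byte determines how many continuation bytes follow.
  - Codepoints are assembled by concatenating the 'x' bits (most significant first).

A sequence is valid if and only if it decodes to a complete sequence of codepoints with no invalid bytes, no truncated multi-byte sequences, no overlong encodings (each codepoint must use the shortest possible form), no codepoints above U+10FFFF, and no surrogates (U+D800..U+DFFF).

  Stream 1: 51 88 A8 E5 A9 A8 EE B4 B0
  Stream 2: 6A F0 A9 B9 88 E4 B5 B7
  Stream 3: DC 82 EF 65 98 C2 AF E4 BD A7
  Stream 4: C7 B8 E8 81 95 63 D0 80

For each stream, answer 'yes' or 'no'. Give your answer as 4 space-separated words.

Answer: no yes no yes

Derivation:
Stream 1: error at byte offset 1. INVALID
Stream 2: decodes cleanly. VALID
Stream 3: error at byte offset 3. INVALID
Stream 4: decodes cleanly. VALID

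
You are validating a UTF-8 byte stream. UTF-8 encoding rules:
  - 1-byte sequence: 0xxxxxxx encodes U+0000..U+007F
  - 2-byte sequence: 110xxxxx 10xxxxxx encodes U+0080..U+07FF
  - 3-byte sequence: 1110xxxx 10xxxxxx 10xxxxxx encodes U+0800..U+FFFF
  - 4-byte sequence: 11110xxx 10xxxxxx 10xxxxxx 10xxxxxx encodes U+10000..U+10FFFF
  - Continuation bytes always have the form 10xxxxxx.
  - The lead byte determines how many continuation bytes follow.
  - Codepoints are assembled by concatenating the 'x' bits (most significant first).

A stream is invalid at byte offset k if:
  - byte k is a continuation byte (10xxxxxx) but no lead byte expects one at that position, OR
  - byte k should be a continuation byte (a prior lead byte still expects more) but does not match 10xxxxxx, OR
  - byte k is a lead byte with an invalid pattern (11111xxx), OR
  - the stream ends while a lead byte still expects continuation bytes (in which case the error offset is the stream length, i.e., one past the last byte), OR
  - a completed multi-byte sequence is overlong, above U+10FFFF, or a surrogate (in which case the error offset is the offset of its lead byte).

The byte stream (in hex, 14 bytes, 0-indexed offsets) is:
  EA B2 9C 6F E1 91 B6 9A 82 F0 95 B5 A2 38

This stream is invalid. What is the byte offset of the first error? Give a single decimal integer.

Byte[0]=EA: 3-byte lead, need 2 cont bytes. acc=0xA
Byte[1]=B2: continuation. acc=(acc<<6)|0x32=0x2B2
Byte[2]=9C: continuation. acc=(acc<<6)|0x1C=0xAC9C
Completed: cp=U+AC9C (starts at byte 0)
Byte[3]=6F: 1-byte ASCII. cp=U+006F
Byte[4]=E1: 3-byte lead, need 2 cont bytes. acc=0x1
Byte[5]=91: continuation. acc=(acc<<6)|0x11=0x51
Byte[6]=B6: continuation. acc=(acc<<6)|0x36=0x1476
Completed: cp=U+1476 (starts at byte 4)
Byte[7]=9A: INVALID lead byte (not 0xxx/110x/1110/11110)

Answer: 7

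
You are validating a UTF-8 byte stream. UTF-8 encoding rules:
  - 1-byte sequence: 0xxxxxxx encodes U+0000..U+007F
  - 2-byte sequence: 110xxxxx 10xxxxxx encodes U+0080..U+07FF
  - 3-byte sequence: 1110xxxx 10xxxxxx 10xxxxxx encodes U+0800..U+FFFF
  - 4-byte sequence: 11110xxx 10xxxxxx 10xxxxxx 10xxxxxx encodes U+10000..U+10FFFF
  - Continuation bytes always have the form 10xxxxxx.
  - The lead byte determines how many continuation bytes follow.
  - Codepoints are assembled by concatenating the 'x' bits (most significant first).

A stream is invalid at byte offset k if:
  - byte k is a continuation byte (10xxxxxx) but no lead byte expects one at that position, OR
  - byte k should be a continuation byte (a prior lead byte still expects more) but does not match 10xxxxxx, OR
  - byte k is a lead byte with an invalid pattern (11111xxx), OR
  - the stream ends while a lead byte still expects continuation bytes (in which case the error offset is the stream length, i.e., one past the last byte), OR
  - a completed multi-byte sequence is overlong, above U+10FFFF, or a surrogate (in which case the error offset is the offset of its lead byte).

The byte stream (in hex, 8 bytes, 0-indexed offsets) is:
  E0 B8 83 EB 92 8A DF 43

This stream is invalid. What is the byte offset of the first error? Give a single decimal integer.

Byte[0]=E0: 3-byte lead, need 2 cont bytes. acc=0x0
Byte[1]=B8: continuation. acc=(acc<<6)|0x38=0x38
Byte[2]=83: continuation. acc=(acc<<6)|0x03=0xE03
Completed: cp=U+0E03 (starts at byte 0)
Byte[3]=EB: 3-byte lead, need 2 cont bytes. acc=0xB
Byte[4]=92: continuation. acc=(acc<<6)|0x12=0x2D2
Byte[5]=8A: continuation. acc=(acc<<6)|0x0A=0xB48A
Completed: cp=U+B48A (starts at byte 3)
Byte[6]=DF: 2-byte lead, need 1 cont bytes. acc=0x1F
Byte[7]=43: expected 10xxxxxx continuation. INVALID

Answer: 7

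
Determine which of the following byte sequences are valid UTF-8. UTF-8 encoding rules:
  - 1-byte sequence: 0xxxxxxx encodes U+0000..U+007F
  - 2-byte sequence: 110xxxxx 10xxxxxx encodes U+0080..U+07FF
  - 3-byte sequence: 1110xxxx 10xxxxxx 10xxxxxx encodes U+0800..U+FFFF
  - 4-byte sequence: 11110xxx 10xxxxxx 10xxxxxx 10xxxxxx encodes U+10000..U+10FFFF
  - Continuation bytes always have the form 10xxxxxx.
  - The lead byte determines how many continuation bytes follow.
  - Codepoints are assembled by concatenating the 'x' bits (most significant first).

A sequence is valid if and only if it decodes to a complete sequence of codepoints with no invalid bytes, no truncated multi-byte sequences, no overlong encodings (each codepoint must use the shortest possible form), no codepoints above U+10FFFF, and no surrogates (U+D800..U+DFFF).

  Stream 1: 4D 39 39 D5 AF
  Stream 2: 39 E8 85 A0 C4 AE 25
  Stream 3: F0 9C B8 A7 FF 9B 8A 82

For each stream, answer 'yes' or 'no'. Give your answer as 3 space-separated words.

Stream 1: decodes cleanly. VALID
Stream 2: decodes cleanly. VALID
Stream 3: error at byte offset 4. INVALID

Answer: yes yes no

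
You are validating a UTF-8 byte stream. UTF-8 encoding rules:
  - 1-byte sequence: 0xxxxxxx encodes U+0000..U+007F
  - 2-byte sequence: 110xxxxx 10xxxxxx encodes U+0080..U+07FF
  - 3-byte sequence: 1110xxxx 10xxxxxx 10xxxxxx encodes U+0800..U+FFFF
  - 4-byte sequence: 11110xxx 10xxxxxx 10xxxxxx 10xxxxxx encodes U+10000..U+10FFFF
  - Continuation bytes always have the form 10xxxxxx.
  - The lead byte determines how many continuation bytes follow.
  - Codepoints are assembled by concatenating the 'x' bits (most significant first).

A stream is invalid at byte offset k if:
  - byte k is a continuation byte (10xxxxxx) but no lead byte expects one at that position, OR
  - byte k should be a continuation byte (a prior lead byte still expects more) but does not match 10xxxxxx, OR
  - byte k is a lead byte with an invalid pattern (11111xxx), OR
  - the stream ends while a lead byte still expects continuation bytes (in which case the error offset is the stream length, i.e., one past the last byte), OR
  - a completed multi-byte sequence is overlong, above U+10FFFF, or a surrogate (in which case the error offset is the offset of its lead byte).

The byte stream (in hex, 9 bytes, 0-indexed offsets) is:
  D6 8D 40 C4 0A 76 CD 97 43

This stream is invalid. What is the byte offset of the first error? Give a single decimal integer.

Answer: 4

Derivation:
Byte[0]=D6: 2-byte lead, need 1 cont bytes. acc=0x16
Byte[1]=8D: continuation. acc=(acc<<6)|0x0D=0x58D
Completed: cp=U+058D (starts at byte 0)
Byte[2]=40: 1-byte ASCII. cp=U+0040
Byte[3]=C4: 2-byte lead, need 1 cont bytes. acc=0x4
Byte[4]=0A: expected 10xxxxxx continuation. INVALID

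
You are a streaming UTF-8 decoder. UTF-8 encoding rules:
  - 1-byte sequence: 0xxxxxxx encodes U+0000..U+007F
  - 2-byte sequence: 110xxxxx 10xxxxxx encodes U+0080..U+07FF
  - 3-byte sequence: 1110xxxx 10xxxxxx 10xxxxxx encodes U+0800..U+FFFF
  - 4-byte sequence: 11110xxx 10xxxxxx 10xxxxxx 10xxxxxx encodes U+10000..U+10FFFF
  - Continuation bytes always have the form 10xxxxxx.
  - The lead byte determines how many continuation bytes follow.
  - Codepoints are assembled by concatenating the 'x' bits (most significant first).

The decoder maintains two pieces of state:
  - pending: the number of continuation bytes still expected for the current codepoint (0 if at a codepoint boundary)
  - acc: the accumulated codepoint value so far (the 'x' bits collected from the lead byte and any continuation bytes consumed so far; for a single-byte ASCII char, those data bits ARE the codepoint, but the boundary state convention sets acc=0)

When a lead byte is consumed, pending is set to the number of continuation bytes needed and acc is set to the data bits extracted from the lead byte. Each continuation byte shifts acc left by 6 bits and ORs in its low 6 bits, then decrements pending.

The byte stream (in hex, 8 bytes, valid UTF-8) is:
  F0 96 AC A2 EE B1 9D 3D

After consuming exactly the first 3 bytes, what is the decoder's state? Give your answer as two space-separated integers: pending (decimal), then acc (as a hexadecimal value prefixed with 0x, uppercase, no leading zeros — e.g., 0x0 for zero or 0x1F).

Answer: 1 0x5AC

Derivation:
Byte[0]=F0: 4-byte lead. pending=3, acc=0x0
Byte[1]=96: continuation. acc=(acc<<6)|0x16=0x16, pending=2
Byte[2]=AC: continuation. acc=(acc<<6)|0x2C=0x5AC, pending=1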